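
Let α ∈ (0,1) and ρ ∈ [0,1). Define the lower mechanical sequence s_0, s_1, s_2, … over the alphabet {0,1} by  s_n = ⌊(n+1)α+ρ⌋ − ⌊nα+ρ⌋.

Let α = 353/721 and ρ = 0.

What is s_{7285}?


1

(n+1)α + ρ = (7286·353) / 721 = 2571958/721
nα + ρ     = (7285·353) / 721 = 2571605/721
⌊2571958/721⌋ = 3567,  ⌊2571605/721⌋ = 3566
s_{7285} = 3567 − 3566 = 1


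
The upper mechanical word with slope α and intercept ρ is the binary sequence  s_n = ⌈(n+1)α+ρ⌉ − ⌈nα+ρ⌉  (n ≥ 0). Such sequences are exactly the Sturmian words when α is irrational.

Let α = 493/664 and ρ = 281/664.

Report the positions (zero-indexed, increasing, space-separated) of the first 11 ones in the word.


n=0: ⌈774/664⌉−⌈281/664⌉ = 2−1 = 1  ← one
n=1: ⌈1267/664⌉−⌈774/664⌉ = 2−2 = 0
n=2: ⌈1760/664⌉−⌈1267/664⌉ = 3−2 = 1  ← one
n=3: ⌈2253/664⌉−⌈1760/664⌉ = 4−3 = 1  ← one
n=4: ⌈2746/664⌉−⌈2253/664⌉ = 5−4 = 1  ← one
n=5: ⌈3239/664⌉−⌈2746/664⌉ = 5−5 = 0
n=6: ⌈3732/664⌉−⌈3239/664⌉ = 6−5 = 1  ← one
n=7: ⌈4225/664⌉−⌈3732/664⌉ = 7−6 = 1  ← one
n=8: ⌈4718/664⌉−⌈4225/664⌉ = 8−7 = 1  ← one
n=9: ⌈5211/664⌉−⌈4718/664⌉ = 8−8 = 0
n=10: ⌈5704/664⌉−⌈5211/664⌉ = 9−8 = 1  ← one
n=11: ⌈6197/664⌉−⌈5704/664⌉ = 10−9 = 1  ← one
n=12: ⌈6690/664⌉−⌈6197/664⌉ = 11−10 = 1  ← one
n=13: ⌈7183/664⌉−⌈6690/664⌉ = 11−11 = 0
n=14: ⌈7676/664⌉−⌈7183/664⌉ = 12−11 = 1  ← one
positions of the first 11 ones: 0 2 3 4 6 7 8 10 11 12 14

0 2 3 4 6 7 8 10 11 12 14


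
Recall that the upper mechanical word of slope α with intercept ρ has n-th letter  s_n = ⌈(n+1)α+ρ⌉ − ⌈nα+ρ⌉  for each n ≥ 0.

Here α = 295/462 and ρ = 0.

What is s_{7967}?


0

(n+1)α + ρ = (7968·295) / 462 = 2350560/462
nα + ρ     = (7967·295) / 462 = 2350265/462
⌈2350560/462⌉ = 5088,  ⌈2350265/462⌉ = 5088
s_{7967} = 5088 − 5088 = 0


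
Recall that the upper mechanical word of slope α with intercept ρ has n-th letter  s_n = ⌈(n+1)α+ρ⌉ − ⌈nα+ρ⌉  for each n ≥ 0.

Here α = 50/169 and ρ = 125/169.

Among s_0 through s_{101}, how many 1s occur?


30

#1s = Σ_{n=0}^{101} s_n = Σ_{n=0}^{101} (⌈(n+1)α+ρ⌉ − ⌈nα+ρ⌉)
the sum telescopes: every ⌈nα+ρ⌉ with 0 < n < 102 appears once with + and once with −, leaving ⌈102α+ρ⌉ − ⌈0·α+ρ⌉
102α + ρ = (102·50 + 125) / 169 = 5225/169
ρ = 125/169
⌈5225/169⌉ = 31,  ⌈125/169⌉ = 1
#1s = 31 − 1 = 30


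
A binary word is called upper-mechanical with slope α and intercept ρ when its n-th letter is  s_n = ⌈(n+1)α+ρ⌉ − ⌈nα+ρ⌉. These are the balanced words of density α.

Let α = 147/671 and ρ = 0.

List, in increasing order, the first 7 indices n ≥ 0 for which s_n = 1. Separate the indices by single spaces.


0 4 9 13 18 22 27

n=0: ⌈147/671⌉−⌈0/671⌉ = 1−0 = 1  ← one
n=1: ⌈294/671⌉−⌈147/671⌉ = 1−1 = 0
n=2: ⌈441/671⌉−⌈294/671⌉ = 1−1 = 0
n=3: ⌈588/671⌉−⌈441/671⌉ = 1−1 = 0
n=4: ⌈735/671⌉−⌈588/671⌉ = 2−1 = 1  ← one
n=5: ⌈882/671⌉−⌈735/671⌉ = 2−2 = 0
n=6: ⌈1029/671⌉−⌈882/671⌉ = 2−2 = 0
n=7: ⌈1176/671⌉−⌈1029/671⌉ = 2−2 = 0
n=8: ⌈1323/671⌉−⌈1176/671⌉ = 2−2 = 0
n=9: ⌈1470/671⌉−⌈1323/671⌉ = 3−2 = 1  ← one
n=10: ⌈1617/671⌉−⌈1470/671⌉ = 3−3 = 0
n=11: ⌈1764/671⌉−⌈1617/671⌉ = 3−3 = 0
n=12: ⌈1911/671⌉−⌈1764/671⌉ = 3−3 = 0
n=13: ⌈2058/671⌉−⌈1911/671⌉ = 4−3 = 1  ← one
n=14: ⌈2205/671⌉−⌈2058/671⌉ = 4−4 = 0
n=15: ⌈2352/671⌉−⌈2205/671⌉ = 4−4 = 0
n=16: ⌈2499/671⌉−⌈2352/671⌉ = 4−4 = 0
n=17: ⌈2646/671⌉−⌈2499/671⌉ = 4−4 = 0
n=18: ⌈2793/671⌉−⌈2646/671⌉ = 5−4 = 1  ← one
n=19: ⌈2940/671⌉−⌈2793/671⌉ = 5−5 = 0
n=20: ⌈3087/671⌉−⌈2940/671⌉ = 5−5 = 0
n=21: ⌈3234/671⌉−⌈3087/671⌉ = 5−5 = 0
n=22: ⌈3381/671⌉−⌈3234/671⌉ = 6−5 = 1  ← one
n=23: ⌈3528/671⌉−⌈3381/671⌉ = 6−6 = 0
n=24: ⌈3675/671⌉−⌈3528/671⌉ = 6−6 = 0
n=25: ⌈3822/671⌉−⌈3675/671⌉ = 6−6 = 0
n=26: ⌈3969/671⌉−⌈3822/671⌉ = 6−6 = 0
n=27: ⌈4116/671⌉−⌈3969/671⌉ = 7−6 = 1  ← one
positions of the first 7 ones: 0 4 9 13 18 22 27


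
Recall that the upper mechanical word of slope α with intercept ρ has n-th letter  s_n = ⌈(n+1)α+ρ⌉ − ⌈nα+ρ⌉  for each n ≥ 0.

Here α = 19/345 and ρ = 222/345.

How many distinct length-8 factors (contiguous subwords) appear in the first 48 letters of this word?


t_n = ⌈(n·19+222)/345⌉ for n = 0 … 48:
  n=0…9: ⌈222/345⌉=1 ⌈241/345⌉=1 ⌈260/345⌉=1 ⌈279/345⌉=1 ⌈298/345⌉=1 ⌈317/345⌉=1 ⌈336/345⌉=1 ⌈355/345⌉=2 ⌈374/345⌉=2 ⌈393/345⌉=2
  n=10…19: ⌈412/345⌉=2 ⌈431/345⌉=2 ⌈450/345⌉=2 ⌈469/345⌉=2 ⌈488/345⌉=2 ⌈507/345⌉=2 ⌈526/345⌉=2 ⌈545/345⌉=2 ⌈564/345⌉=2 ⌈583/345⌉=2
  n=20…29: ⌈602/345⌉=2 ⌈621/345⌉=2 ⌈640/345⌉=2 ⌈659/345⌉=2 ⌈678/345⌉=2 ⌈697/345⌉=3 ⌈716/345⌉=3 ⌈735/345⌉=3 ⌈754/345⌉=3 ⌈773/345⌉=3
  n=30…39: ⌈792/345⌉=3 ⌈811/345⌉=3 ⌈830/345⌉=3 ⌈849/345⌉=3 ⌈868/345⌉=3 ⌈887/345⌉=3 ⌈906/345⌉=3 ⌈925/345⌉=3 ⌈944/345⌉=3 ⌈963/345⌉=3
  n=40…48: ⌈982/345⌉=3 ⌈1001/345⌉=3 ⌈1020/345⌉=3 ⌈1039/345⌉=4 ⌈1058/345⌉=4 ⌈1077/345⌉=4 ⌈1096/345⌉=4 ⌈1115/345⌉=4 ⌈1134/345⌉=4
s_n = t_(n+1) − t_n for n = 0 … 47 gives
prefix = 000000100000000000000000100000000000000000100000
slide a length-8 window over [0..7] … [40..47] (41 windows); first occurrence of each distinct factor:
  [  0..  7] 00000010
  [  1..  8] 00000100
  [  2..  9] 00001000
  [  3.. 10] 00010000
  [  4.. 11] 00100000
  [  5.. 12] 01000000
  [  6.. 13] 10000000
  [  7.. 14] 00000000
  [ 17.. 24] 00000001
  (the other 32 windows repeat one of these)
distinct factors: {00000000, 00000001, 00000010, 00000100, 00001000, 00010000, 00100000, 01000000, 10000000}
count = 9  (Sturmian bound for length 8 is 9)

9


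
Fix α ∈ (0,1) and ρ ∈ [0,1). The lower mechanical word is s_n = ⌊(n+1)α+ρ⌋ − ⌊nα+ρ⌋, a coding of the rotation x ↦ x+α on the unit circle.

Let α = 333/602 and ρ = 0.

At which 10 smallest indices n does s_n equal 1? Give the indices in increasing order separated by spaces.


n=0: ⌊333/602⌋−⌊0/602⌋ = 0−0 = 0
n=1: ⌊666/602⌋−⌊333/602⌋ = 1−0 = 1  ← one
n=2: ⌊999/602⌋−⌊666/602⌋ = 1−1 = 0
n=3: ⌊1332/602⌋−⌊999/602⌋ = 2−1 = 1  ← one
n=4: ⌊1665/602⌋−⌊1332/602⌋ = 2−2 = 0
n=5: ⌊1998/602⌋−⌊1665/602⌋ = 3−2 = 1  ← one
n=6: ⌊2331/602⌋−⌊1998/602⌋ = 3−3 = 0
n=7: ⌊2664/602⌋−⌊2331/602⌋ = 4−3 = 1  ← one
n=8: ⌊2997/602⌋−⌊2664/602⌋ = 4−4 = 0
n=9: ⌊3330/602⌋−⌊2997/602⌋ = 5−4 = 1  ← one
n=10: ⌊3663/602⌋−⌊3330/602⌋ = 6−5 = 1  ← one
n=11: ⌊3996/602⌋−⌊3663/602⌋ = 6−6 = 0
n=12: ⌊4329/602⌋−⌊3996/602⌋ = 7−6 = 1  ← one
n=13: ⌊4662/602⌋−⌊4329/602⌋ = 7−7 = 0
n=14: ⌊4995/602⌋−⌊4662/602⌋ = 8−7 = 1  ← one
n=15: ⌊5328/602⌋−⌊4995/602⌋ = 8−8 = 0
n=16: ⌊5661/602⌋−⌊5328/602⌋ = 9−8 = 1  ← one
n=17: ⌊5994/602⌋−⌊5661/602⌋ = 9−9 = 0
n=18: ⌊6327/602⌋−⌊5994/602⌋ = 10−9 = 1  ← one
positions of the first 10 ones: 1 3 5 7 9 10 12 14 16 18

1 3 5 7 9 10 12 14 16 18


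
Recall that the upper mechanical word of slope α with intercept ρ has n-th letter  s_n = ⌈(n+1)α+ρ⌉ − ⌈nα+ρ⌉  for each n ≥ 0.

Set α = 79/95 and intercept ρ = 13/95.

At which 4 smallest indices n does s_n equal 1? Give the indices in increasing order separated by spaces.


n=0: ⌈92/95⌉−⌈13/95⌉ = 1−1 = 0
n=1: ⌈171/95⌉−⌈92/95⌉ = 2−1 = 1  ← one
n=2: ⌈250/95⌉−⌈171/95⌉ = 3−2 = 1  ← one
n=3: ⌈329/95⌉−⌈250/95⌉ = 4−3 = 1  ← one
n=4: ⌈408/95⌉−⌈329/95⌉ = 5−4 = 1  ← one
positions of the first 4 ones: 1 2 3 4

1 2 3 4


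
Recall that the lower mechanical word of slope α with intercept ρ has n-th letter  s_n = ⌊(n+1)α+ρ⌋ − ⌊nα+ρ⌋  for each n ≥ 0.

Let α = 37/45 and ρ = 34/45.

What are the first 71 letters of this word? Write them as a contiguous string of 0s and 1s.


n=0: ⌊(1·37+34)/45⌋ − ⌊(0·37+34)/45⌋ = ⌊71/45⌋ − ⌊34/45⌋ = 1 − 0 = 1
n=1: ⌊(2·37+34)/45⌋ − ⌊(1·37+34)/45⌋ = ⌊108/45⌋ − ⌊71/45⌋ = 2 − 1 = 1
n=2: ⌊(3·37+34)/45⌋ − ⌊(2·37+34)/45⌋ = ⌊145/45⌋ − ⌊108/45⌋ = 3 − 2 = 1
n=3: ⌊(4·37+34)/45⌋ − ⌊(3·37+34)/45⌋ = ⌊182/45⌋ − ⌊145/45⌋ = 4 − 3 = 1
n=4: ⌊(5·37+34)/45⌋ − ⌊(4·37+34)/45⌋ = ⌊219/45⌋ − ⌊182/45⌋ = 4 − 4 = 0
n=5: ⌊(6·37+34)/45⌋ − ⌊(5·37+34)/45⌋ = ⌊256/45⌋ − ⌊219/45⌋ = 5 − 4 = 1
n=6: ⌊(7·37+34)/45⌋ − ⌊(6·37+34)/45⌋ = ⌊293/45⌋ − ⌊256/45⌋ = 6 − 5 = 1
n=7: ⌊(8·37+34)/45⌋ − ⌊(7·37+34)/45⌋ = ⌊330/45⌋ − ⌊293/45⌋ = 7 − 6 = 1
n=8: ⌊(9·37+34)/45⌋ − ⌊(8·37+34)/45⌋ = ⌊367/45⌋ − ⌊330/45⌋ = 8 − 7 = 1
n=9: ⌊(10·37+34)/45⌋ − ⌊(9·37+34)/45⌋ = ⌊404/45⌋ − ⌊367/45⌋ = 8 − 8 = 0
n=10: ⌊(11·37+34)/45⌋ − ⌊(10·37+34)/45⌋ = ⌊441/45⌋ − ⌊404/45⌋ = 9 − 8 = 1
n=11: ⌊(12·37+34)/45⌋ − ⌊(11·37+34)/45⌋ = ⌊478/45⌋ − ⌊441/45⌋ = 10 − 9 = 1
n=12: ⌊(13·37+34)/45⌋ − ⌊(12·37+34)/45⌋ = ⌊515/45⌋ − ⌊478/45⌋ = 11 − 10 = 1
n=13: ⌊(14·37+34)/45⌋ − ⌊(13·37+34)/45⌋ = ⌊552/45⌋ − ⌊515/45⌋ = 12 − 11 = 1
n=14: ⌊(15·37+34)/45⌋ − ⌊(14·37+34)/45⌋ = ⌊589/45⌋ − ⌊552/45⌋ = 13 − 12 = 1
n=15: ⌊(16·37+34)/45⌋ − ⌊(15·37+34)/45⌋ = ⌊626/45⌋ − ⌊589/45⌋ = 13 − 13 = 0
n=16: ⌊(17·37+34)/45⌋ − ⌊(16·37+34)/45⌋ = ⌊663/45⌋ − ⌊626/45⌋ = 14 − 13 = 1
n=17: ⌊(18·37+34)/45⌋ − ⌊(17·37+34)/45⌋ = ⌊700/45⌋ − ⌊663/45⌋ = 15 − 14 = 1
n=18: ⌊(19·37+34)/45⌋ − ⌊(18·37+34)/45⌋ = ⌊737/45⌋ − ⌊700/45⌋ = 16 − 15 = 1
n=19: ⌊(20·37+34)/45⌋ − ⌊(19·37+34)/45⌋ = ⌊774/45⌋ − ⌊737/45⌋ = 17 − 16 = 1
n=20: ⌊(21·37+34)/45⌋ − ⌊(20·37+34)/45⌋ = ⌊811/45⌋ − ⌊774/45⌋ = 18 − 17 = 1
n=21: ⌊(22·37+34)/45⌋ − ⌊(21·37+34)/45⌋ = ⌊848/45⌋ − ⌊811/45⌋ = 18 − 18 = 0
n=22: ⌊(23·37+34)/45⌋ − ⌊(22·37+34)/45⌋ = ⌊885/45⌋ − ⌊848/45⌋ = 19 − 18 = 1
n=23: ⌊(24·37+34)/45⌋ − ⌊(23·37+34)/45⌋ = ⌊922/45⌋ − ⌊885/45⌋ = 20 − 19 = 1
n=24: ⌊(25·37+34)/45⌋ − ⌊(24·37+34)/45⌋ = ⌊959/45⌋ − ⌊922/45⌋ = 21 − 20 = 1
n=25: ⌊(26·37+34)/45⌋ − ⌊(25·37+34)/45⌋ = ⌊996/45⌋ − ⌊959/45⌋ = 22 − 21 = 1
n=26: ⌊(27·37+34)/45⌋ − ⌊(26·37+34)/45⌋ = ⌊1033/45⌋ − ⌊996/45⌋ = 22 − 22 = 0
n=27: ⌊(28·37+34)/45⌋ − ⌊(27·37+34)/45⌋ = ⌊1070/45⌋ − ⌊1033/45⌋ = 23 − 22 = 1
n=28: ⌊(29·37+34)/45⌋ − ⌊(28·37+34)/45⌋ = ⌊1107/45⌋ − ⌊1070/45⌋ = 24 − 23 = 1
n=29: ⌊(30·37+34)/45⌋ − ⌊(29·37+34)/45⌋ = ⌊1144/45⌋ − ⌊1107/45⌋ = 25 − 24 = 1
n=30: ⌊(31·37+34)/45⌋ − ⌊(30·37+34)/45⌋ = ⌊1181/45⌋ − ⌊1144/45⌋ = 26 − 25 = 1
n=31: ⌊(32·37+34)/45⌋ − ⌊(31·37+34)/45⌋ = ⌊1218/45⌋ − ⌊1181/45⌋ = 27 − 26 = 1
n=32: ⌊(33·37+34)/45⌋ − ⌊(32·37+34)/45⌋ = ⌊1255/45⌋ − ⌊1218/45⌋ = 27 − 27 = 0
n=33: ⌊(34·37+34)/45⌋ − ⌊(33·37+34)/45⌋ = ⌊1292/45⌋ − ⌊1255/45⌋ = 28 − 27 = 1
n=34: ⌊(35·37+34)/45⌋ − ⌊(34·37+34)/45⌋ = ⌊1329/45⌋ − ⌊1292/45⌋ = 29 − 28 = 1
n=35: ⌊(36·37+34)/45⌋ − ⌊(35·37+34)/45⌋ = ⌊1366/45⌋ − ⌊1329/45⌋ = 30 − 29 = 1
n=36: ⌊(37·37+34)/45⌋ − ⌊(36·37+34)/45⌋ = ⌊1403/45⌋ − ⌊1366/45⌋ = 31 − 30 = 1
n=37: ⌊(38·37+34)/45⌋ − ⌊(37·37+34)/45⌋ = ⌊1440/45⌋ − ⌊1403/45⌋ = 32 − 31 = 1
n=38: ⌊(39·37+34)/45⌋ − ⌊(38·37+34)/45⌋ = ⌊1477/45⌋ − ⌊1440/45⌋ = 32 − 32 = 0
n=39: ⌊(40·37+34)/45⌋ − ⌊(39·37+34)/45⌋ = ⌊1514/45⌋ − ⌊1477/45⌋ = 33 − 32 = 1
n=40: ⌊(41·37+34)/45⌋ − ⌊(40·37+34)/45⌋ = ⌊1551/45⌋ − ⌊1514/45⌋ = 34 − 33 = 1
n=41: ⌊(42·37+34)/45⌋ − ⌊(41·37+34)/45⌋ = ⌊1588/45⌋ − ⌊1551/45⌋ = 35 − 34 = 1
n=42: ⌊(43·37+34)/45⌋ − ⌊(42·37+34)/45⌋ = ⌊1625/45⌋ − ⌊1588/45⌋ = 36 − 35 = 1
n=43: ⌊(44·37+34)/45⌋ − ⌊(43·37+34)/45⌋ = ⌊1662/45⌋ − ⌊1625/45⌋ = 36 − 36 = 0
n=44: ⌊(45·37+34)/45⌋ − ⌊(44·37+34)/45⌋ = ⌊1699/45⌋ − ⌊1662/45⌋ = 37 − 36 = 1
n=45: ⌊(46·37+34)/45⌋ − ⌊(45·37+34)/45⌋ = ⌊1736/45⌋ − ⌊1699/45⌋ = 38 − 37 = 1
n=46: ⌊(47·37+34)/45⌋ − ⌊(46·37+34)/45⌋ = ⌊1773/45⌋ − ⌊1736/45⌋ = 39 − 38 = 1
n=47: ⌊(48·37+34)/45⌋ − ⌊(47·37+34)/45⌋ = ⌊1810/45⌋ − ⌊1773/45⌋ = 40 − 39 = 1
n=48: ⌊(49·37+34)/45⌋ − ⌊(48·37+34)/45⌋ = ⌊1847/45⌋ − ⌊1810/45⌋ = 41 − 40 = 1
n=49: ⌊(50·37+34)/45⌋ − ⌊(49·37+34)/45⌋ = ⌊1884/45⌋ − ⌊1847/45⌋ = 41 − 41 = 0
n=50: ⌊(51·37+34)/45⌋ − ⌊(50·37+34)/45⌋ = ⌊1921/45⌋ − ⌊1884/45⌋ = 42 − 41 = 1
n=51: ⌊(52·37+34)/45⌋ − ⌊(51·37+34)/45⌋ = ⌊1958/45⌋ − ⌊1921/45⌋ = 43 − 42 = 1
n=52: ⌊(53·37+34)/45⌋ − ⌊(52·37+34)/45⌋ = ⌊1995/45⌋ − ⌊1958/45⌋ = 44 − 43 = 1
n=53: ⌊(54·37+34)/45⌋ − ⌊(53·37+34)/45⌋ = ⌊2032/45⌋ − ⌊1995/45⌋ = 45 − 44 = 1
n=54: ⌊(55·37+34)/45⌋ − ⌊(54·37+34)/45⌋ = ⌊2069/45⌋ − ⌊2032/45⌋ = 45 − 45 = 0
n=55: ⌊(56·37+34)/45⌋ − ⌊(55·37+34)/45⌋ = ⌊2106/45⌋ − ⌊2069/45⌋ = 46 − 45 = 1
n=56: ⌊(57·37+34)/45⌋ − ⌊(56·37+34)/45⌋ = ⌊2143/45⌋ − ⌊2106/45⌋ = 47 − 46 = 1
n=57: ⌊(58·37+34)/45⌋ − ⌊(57·37+34)/45⌋ = ⌊2180/45⌋ − ⌊2143/45⌋ = 48 − 47 = 1
n=58: ⌊(59·37+34)/45⌋ − ⌊(58·37+34)/45⌋ = ⌊2217/45⌋ − ⌊2180/45⌋ = 49 − 48 = 1
n=59: ⌊(60·37+34)/45⌋ − ⌊(59·37+34)/45⌋ = ⌊2254/45⌋ − ⌊2217/45⌋ = 50 − 49 = 1
n=60: ⌊(61·37+34)/45⌋ − ⌊(60·37+34)/45⌋ = ⌊2291/45⌋ − ⌊2254/45⌋ = 50 − 50 = 0
n=61: ⌊(62·37+34)/45⌋ − ⌊(61·37+34)/45⌋ = ⌊2328/45⌋ − ⌊2291/45⌋ = 51 − 50 = 1
n=62: ⌊(63·37+34)/45⌋ − ⌊(62·37+34)/45⌋ = ⌊2365/45⌋ − ⌊2328/45⌋ = 52 − 51 = 1
n=63: ⌊(64·37+34)/45⌋ − ⌊(63·37+34)/45⌋ = ⌊2402/45⌋ − ⌊2365/45⌋ = 53 − 52 = 1
n=64: ⌊(65·37+34)/45⌋ − ⌊(64·37+34)/45⌋ = ⌊2439/45⌋ − ⌊2402/45⌋ = 54 − 53 = 1
n=65: ⌊(66·37+34)/45⌋ − ⌊(65·37+34)/45⌋ = ⌊2476/45⌋ − ⌊2439/45⌋ = 55 − 54 = 1
n=66: ⌊(67·37+34)/45⌋ − ⌊(66·37+34)/45⌋ = ⌊2513/45⌋ − ⌊2476/45⌋ = 55 − 55 = 0
n=67: ⌊(68·37+34)/45⌋ − ⌊(67·37+34)/45⌋ = ⌊2550/45⌋ − ⌊2513/45⌋ = 56 − 55 = 1
n=68: ⌊(69·37+34)/45⌋ − ⌊(68·37+34)/45⌋ = ⌊2587/45⌋ − ⌊2550/45⌋ = 57 − 56 = 1
n=69: ⌊(70·37+34)/45⌋ − ⌊(69·37+34)/45⌋ = ⌊2624/45⌋ − ⌊2587/45⌋ = 58 − 57 = 1
n=70: ⌊(71·37+34)/45⌋ − ⌊(70·37+34)/45⌋ = ⌊2661/45⌋ − ⌊2624/45⌋ = 59 − 58 = 1

11110111101111101111101111011111011111011110111110111101111101111101111


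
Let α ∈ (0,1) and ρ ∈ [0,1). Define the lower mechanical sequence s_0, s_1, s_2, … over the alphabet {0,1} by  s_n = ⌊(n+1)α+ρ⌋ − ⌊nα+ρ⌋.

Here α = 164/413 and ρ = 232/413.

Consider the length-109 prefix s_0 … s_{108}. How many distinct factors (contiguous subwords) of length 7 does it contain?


8

t_n = ⌊(n·164+232)/413⌋ for n = 0 … 109:
  n=0…9: ⌊232/413⌋=0 ⌊396/413⌋=0 ⌊560/413⌋=1 ⌊724/413⌋=1 ⌊888/413⌋=2 ⌊1052/413⌋=2 ⌊1216/413⌋=2 ⌊1380/413⌋=3 ⌊1544/413⌋=3 ⌊1708/413⌋=4
  n=10…19: ⌊1872/413⌋=4 ⌊2036/413⌋=4 ⌊2200/413⌋=5 ⌊2364/413⌋=5 ⌊2528/413⌋=6 ⌊2692/413⌋=6 ⌊2856/413⌋=6 ⌊3020/413⌋=7 ⌊3184/413⌋=7 ⌊3348/413⌋=8
  n=20…29: ⌊3512/413⌋=8 ⌊3676/413⌋=8 ⌊3840/413⌋=9 ⌊4004/413⌋=9 ⌊4168/413⌋=10 ⌊4332/413⌋=10 ⌊4496/413⌋=10 ⌊4660/413⌋=11 ⌊4824/413⌋=11 ⌊4988/413⌋=12
  n=30…39: ⌊5152/413⌋=12 ⌊5316/413⌋=12 ⌊5480/413⌋=13 ⌊5644/413⌋=13 ⌊5808/413⌋=14 ⌊5972/413⌋=14 ⌊6136/413⌋=14 ⌊6300/413⌋=15 ⌊6464/413⌋=15 ⌊6628/413⌋=16
  n=40…49: ⌊6792/413⌋=16 ⌊6956/413⌋=16 ⌊7120/413⌋=17 ⌊7284/413⌋=17 ⌊7448/413⌋=18 ⌊7612/413⌋=18 ⌊7776/413⌋=18 ⌊7940/413⌋=19 ⌊8104/413⌋=19 ⌊8268/413⌋=20
  n=50…59: ⌊8432/413⌋=20 ⌊8596/413⌋=20 ⌊8760/413⌋=21 ⌊8924/413⌋=21 ⌊9088/413⌋=22 ⌊9252/413⌋=22 ⌊9416/413⌋=22 ⌊9580/413⌋=23 ⌊9744/413⌋=23 ⌊9908/413⌋=23
  n=60…69: ⌊10072/413⌋=24 ⌊10236/413⌋=24 ⌊10400/413⌋=25 ⌊10564/413⌋=25 ⌊10728/413⌋=25 ⌊10892/413⌋=26 ⌊11056/413⌋=26 ⌊11220/413⌋=27 ⌊11384/413⌋=27 ⌊11548/413⌋=27
  n=70…79: ⌊11712/413⌋=28 ⌊11876/413⌋=28 ⌊12040/413⌋=29 ⌊12204/413⌋=29 ⌊12368/413⌋=29 ⌊12532/413⌋=30 ⌊12696/413⌋=30 ⌊12860/413⌋=31 ⌊13024/413⌋=31 ⌊13188/413⌋=31
  n=80…89: ⌊13352/413⌋=32 ⌊13516/413⌋=32 ⌊13680/413⌋=33 ⌊13844/413⌋=33 ⌊14008/413⌋=33 ⌊14172/413⌋=34 ⌊14336/413⌋=34 ⌊14500/413⌋=35 ⌊14664/413⌋=35 ⌊14828/413⌋=35
  n=90…99: ⌊14992/413⌋=36 ⌊15156/413⌋=36 ⌊15320/413⌋=37 ⌊15484/413⌋=37 ⌊15648/413⌋=37 ⌊15812/413⌋=38 ⌊15976/413⌋=38 ⌊16140/413⌋=39 ⌊16304/413⌋=39 ⌊16468/413⌋=39
  n=100…109: ⌊16632/413⌋=40 ⌊16796/413⌋=40 ⌊16960/413⌋=41 ⌊17124/413⌋=41 ⌊17288/413⌋=41 ⌊17452/413⌋=42 ⌊17616/413⌋=42 ⌊17780/413⌋=43 ⌊17944/413⌋=43 ⌊18108/413⌋=43
s_n = t_(n+1) − t_n for n = 0 … 108 gives
prefix = 0101001010010100101001010010100101001010010100101001010010010100101001010010100101001010010100101001010010100
slide a length-7 window over [0..6] … [102..108] (103 windows); first occurrence of each distinct factor:
  [  0..  6] 0101001
  [  1..  7] 1010010
  [  2..  8] 0100101
  [  3..  9] 1001010
  [  4.. 10] 0010100
  [ 52.. 58] 0100100
  [ 53.. 59] 1001001
  [ 54.. 60] 0010010
  (the other 95 windows repeat one of these)
distinct factors: {0010010, 0010100, 0100100, 0100101, 0101001, 1001001, 1001010, 1010010}
count = 8  (Sturmian bound for length 7 is 8)


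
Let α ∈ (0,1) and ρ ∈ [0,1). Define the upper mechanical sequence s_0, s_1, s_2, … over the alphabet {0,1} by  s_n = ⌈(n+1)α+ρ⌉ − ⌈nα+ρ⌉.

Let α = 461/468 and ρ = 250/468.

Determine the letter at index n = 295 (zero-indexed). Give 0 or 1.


(n+1)α + ρ = (296·461 + 250) / 468 = 136706/468
nα + ρ     = (295·461 + 250) / 468 = 136245/468
⌈136706/468⌉ = 293,  ⌈136245/468⌉ = 292
s_{295} = 293 − 292 = 1

1


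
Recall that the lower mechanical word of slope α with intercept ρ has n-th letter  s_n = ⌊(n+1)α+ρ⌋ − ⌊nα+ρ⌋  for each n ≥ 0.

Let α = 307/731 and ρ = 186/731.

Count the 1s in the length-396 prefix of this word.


166

#1s = Σ_{n=0}^{395} s_n = Σ_{n=0}^{395} (⌊(n+1)α+ρ⌋ − ⌊nα+ρ⌋)
the sum telescopes: every ⌊nα+ρ⌋ with 0 < n < 396 appears once with + and once with −, leaving ⌊396α+ρ⌋ − ⌊0·α+ρ⌋
396α + ρ = (396·307 + 186) / 731 = 121758/731
ρ = 186/731
⌊121758/731⌋ = 166,  ⌊186/731⌋ = 0
#1s = 166 − 0 = 166


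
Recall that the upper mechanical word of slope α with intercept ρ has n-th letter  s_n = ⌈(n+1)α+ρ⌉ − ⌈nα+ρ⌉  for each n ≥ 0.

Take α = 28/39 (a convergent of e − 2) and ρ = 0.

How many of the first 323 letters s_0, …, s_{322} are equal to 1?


232

#1s = Σ_{n=0}^{322} s_n = Σ_{n=0}^{322} (⌈(n+1)α+ρ⌉ − ⌈nα+ρ⌉)
the sum telescopes: every ⌈nα+ρ⌉ with 0 < n < 323 appears once with + and once with −, leaving ⌈323α+ρ⌉ − ⌈0·α+ρ⌉
323α + ρ = (323·28) / 39 = 9044/39
ρ = 0/39
⌈9044/39⌉ = 232,  ⌈0/39⌉ = 0
#1s = 232 − 0 = 232


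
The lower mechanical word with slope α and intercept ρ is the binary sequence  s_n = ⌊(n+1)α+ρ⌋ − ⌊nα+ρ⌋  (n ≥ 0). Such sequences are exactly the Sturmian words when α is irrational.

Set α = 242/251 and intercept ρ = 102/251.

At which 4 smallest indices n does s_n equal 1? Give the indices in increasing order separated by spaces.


0 1 2 3

n=0: ⌊344/251⌋−⌊102/251⌋ = 1−0 = 1  ← one
n=1: ⌊586/251⌋−⌊344/251⌋ = 2−1 = 1  ← one
n=2: ⌊828/251⌋−⌊586/251⌋ = 3−2 = 1  ← one
n=3: ⌊1070/251⌋−⌊828/251⌋ = 4−3 = 1  ← one
positions of the first 4 ones: 0 1 2 3


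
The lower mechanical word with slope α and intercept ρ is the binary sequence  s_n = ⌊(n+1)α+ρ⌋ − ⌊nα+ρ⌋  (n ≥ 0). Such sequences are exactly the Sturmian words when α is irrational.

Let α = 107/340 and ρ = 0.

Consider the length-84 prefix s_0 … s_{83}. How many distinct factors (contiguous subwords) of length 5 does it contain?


t_n = ⌊(n·107)/340⌋ for n = 0 … 84:
  n=0…9: ⌊0/340⌋=0 ⌊107/340⌋=0 ⌊214/340⌋=0 ⌊321/340⌋=0 ⌊428/340⌋=1 ⌊535/340⌋=1 ⌊642/340⌋=1 ⌊749/340⌋=2 ⌊856/340⌋=2 ⌊963/340⌋=2
  n=10…19: ⌊1070/340⌋=3 ⌊1177/340⌋=3 ⌊1284/340⌋=3 ⌊1391/340⌋=4 ⌊1498/340⌋=4 ⌊1605/340⌋=4 ⌊1712/340⌋=5 ⌊1819/340⌋=5 ⌊1926/340⌋=5 ⌊2033/340⌋=5
  n=20…29: ⌊2140/340⌋=6 ⌊2247/340⌋=6 ⌊2354/340⌋=6 ⌊2461/340⌋=7 ⌊2568/340⌋=7 ⌊2675/340⌋=7 ⌊2782/340⌋=8 ⌊2889/340⌋=8 ⌊2996/340⌋=8 ⌊3103/340⌋=9
  n=30…39: ⌊3210/340⌋=9 ⌊3317/340⌋=9 ⌊3424/340⌋=10 ⌊3531/340⌋=10 ⌊3638/340⌋=10 ⌊3745/340⌋=11 ⌊3852/340⌋=11 ⌊3959/340⌋=11 ⌊4066/340⌋=11 ⌊4173/340⌋=12
  n=40…49: ⌊4280/340⌋=12 ⌊4387/340⌋=12 ⌊4494/340⌋=13 ⌊4601/340⌋=13 ⌊4708/340⌋=13 ⌊4815/340⌋=14 ⌊4922/340⌋=14 ⌊5029/340⌋=14 ⌊5136/340⌋=15 ⌊5243/340⌋=15
  n=50…59: ⌊5350/340⌋=15 ⌊5457/340⌋=16 ⌊5564/340⌋=16 ⌊5671/340⌋=16 ⌊5778/340⌋=16 ⌊5885/340⌋=17 ⌊5992/340⌋=17 ⌊6099/340⌋=17 ⌊6206/340⌋=18 ⌊6313/340⌋=18
  n=60…69: ⌊6420/340⌋=18 ⌊6527/340⌋=19 ⌊6634/340⌋=19 ⌊6741/340⌋=19 ⌊6848/340⌋=20 ⌊6955/340⌋=20 ⌊7062/340⌋=20 ⌊7169/340⌋=21 ⌊7276/340⌋=21 ⌊7383/340⌋=21
  n=70…79: ⌊7490/340⌋=22 ⌊7597/340⌋=22 ⌊7704/340⌋=22 ⌊7811/340⌋=22 ⌊7918/340⌋=23 ⌊8025/340⌋=23 ⌊8132/340⌋=23 ⌊8239/340⌋=24 ⌊8346/340⌋=24 ⌊8453/340⌋=24
  n=80…84: ⌊8560/340⌋=25 ⌊8667/340⌋=25 ⌊8774/340⌋=25 ⌊8881/340⌋=26 ⌊8988/340⌋=26
s_n = t_(n+1) − t_n for n = 0 … 83 gives
prefix = 000100100100100100010010010010010010001001001001001000100100100100100100010010010010
slide a length-5 window over [0..4] … [79..83] (80 windows); first occurrence of each distinct factor:
  [  0..  4] 00010
  [  1..  5] 00100
  [  2..  6] 01001
  [  3..  7] 10010
  [ 14.. 18] 01000
  [ 15.. 19] 10001
  (the other 74 windows repeat one of these)
distinct factors: {00010, 00100, 01000, 01001, 10001, 10010}
count = 6  (Sturmian bound for length 5 is 6)

6


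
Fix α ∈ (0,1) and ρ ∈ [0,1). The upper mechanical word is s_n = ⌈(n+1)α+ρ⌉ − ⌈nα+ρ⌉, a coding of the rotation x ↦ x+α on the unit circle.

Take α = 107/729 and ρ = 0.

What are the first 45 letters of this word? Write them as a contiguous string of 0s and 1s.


n=0: ⌈(1·107)/729⌉ − ⌈(0·107)/729⌉ = ⌈107/729⌉ − ⌈0/729⌉ = 1 − 0 = 1
n=1: ⌈(2·107)/729⌉ − ⌈(1·107)/729⌉ = ⌈214/729⌉ − ⌈107/729⌉ = 1 − 1 = 0
n=2: ⌈(3·107)/729⌉ − ⌈(2·107)/729⌉ = ⌈321/729⌉ − ⌈214/729⌉ = 1 − 1 = 0
n=3: ⌈(4·107)/729⌉ − ⌈(3·107)/729⌉ = ⌈428/729⌉ − ⌈321/729⌉ = 1 − 1 = 0
n=4: ⌈(5·107)/729⌉ − ⌈(4·107)/729⌉ = ⌈535/729⌉ − ⌈428/729⌉ = 1 − 1 = 0
n=5: ⌈(6·107)/729⌉ − ⌈(5·107)/729⌉ = ⌈642/729⌉ − ⌈535/729⌉ = 1 − 1 = 0
n=6: ⌈(7·107)/729⌉ − ⌈(6·107)/729⌉ = ⌈749/729⌉ − ⌈642/729⌉ = 2 − 1 = 1
n=7: ⌈(8·107)/729⌉ − ⌈(7·107)/729⌉ = ⌈856/729⌉ − ⌈749/729⌉ = 2 − 2 = 0
n=8: ⌈(9·107)/729⌉ − ⌈(8·107)/729⌉ = ⌈963/729⌉ − ⌈856/729⌉ = 2 − 2 = 0
n=9: ⌈(10·107)/729⌉ − ⌈(9·107)/729⌉ = ⌈1070/729⌉ − ⌈963/729⌉ = 2 − 2 = 0
n=10: ⌈(11·107)/729⌉ − ⌈(10·107)/729⌉ = ⌈1177/729⌉ − ⌈1070/729⌉ = 2 − 2 = 0
n=11: ⌈(12·107)/729⌉ − ⌈(11·107)/729⌉ = ⌈1284/729⌉ − ⌈1177/729⌉ = 2 − 2 = 0
n=12: ⌈(13·107)/729⌉ − ⌈(12·107)/729⌉ = ⌈1391/729⌉ − ⌈1284/729⌉ = 2 − 2 = 0
n=13: ⌈(14·107)/729⌉ − ⌈(13·107)/729⌉ = ⌈1498/729⌉ − ⌈1391/729⌉ = 3 − 2 = 1
n=14: ⌈(15·107)/729⌉ − ⌈(14·107)/729⌉ = ⌈1605/729⌉ − ⌈1498/729⌉ = 3 − 3 = 0
n=15: ⌈(16·107)/729⌉ − ⌈(15·107)/729⌉ = ⌈1712/729⌉ − ⌈1605/729⌉ = 3 − 3 = 0
n=16: ⌈(17·107)/729⌉ − ⌈(16·107)/729⌉ = ⌈1819/729⌉ − ⌈1712/729⌉ = 3 − 3 = 0
n=17: ⌈(18·107)/729⌉ − ⌈(17·107)/729⌉ = ⌈1926/729⌉ − ⌈1819/729⌉ = 3 − 3 = 0
n=18: ⌈(19·107)/729⌉ − ⌈(18·107)/729⌉ = ⌈2033/729⌉ − ⌈1926/729⌉ = 3 − 3 = 0
n=19: ⌈(20·107)/729⌉ − ⌈(19·107)/729⌉ = ⌈2140/729⌉ − ⌈2033/729⌉ = 3 − 3 = 0
n=20: ⌈(21·107)/729⌉ − ⌈(20·107)/729⌉ = ⌈2247/729⌉ − ⌈2140/729⌉ = 4 − 3 = 1
n=21: ⌈(22·107)/729⌉ − ⌈(21·107)/729⌉ = ⌈2354/729⌉ − ⌈2247/729⌉ = 4 − 4 = 0
n=22: ⌈(23·107)/729⌉ − ⌈(22·107)/729⌉ = ⌈2461/729⌉ − ⌈2354/729⌉ = 4 − 4 = 0
n=23: ⌈(24·107)/729⌉ − ⌈(23·107)/729⌉ = ⌈2568/729⌉ − ⌈2461/729⌉ = 4 − 4 = 0
n=24: ⌈(25·107)/729⌉ − ⌈(24·107)/729⌉ = ⌈2675/729⌉ − ⌈2568/729⌉ = 4 − 4 = 0
n=25: ⌈(26·107)/729⌉ − ⌈(25·107)/729⌉ = ⌈2782/729⌉ − ⌈2675/729⌉ = 4 − 4 = 0
n=26: ⌈(27·107)/729⌉ − ⌈(26·107)/729⌉ = ⌈2889/729⌉ − ⌈2782/729⌉ = 4 − 4 = 0
n=27: ⌈(28·107)/729⌉ − ⌈(27·107)/729⌉ = ⌈2996/729⌉ − ⌈2889/729⌉ = 5 − 4 = 1
n=28: ⌈(29·107)/729⌉ − ⌈(28·107)/729⌉ = ⌈3103/729⌉ − ⌈2996/729⌉ = 5 − 5 = 0
n=29: ⌈(30·107)/729⌉ − ⌈(29·107)/729⌉ = ⌈3210/729⌉ − ⌈3103/729⌉ = 5 − 5 = 0
n=30: ⌈(31·107)/729⌉ − ⌈(30·107)/729⌉ = ⌈3317/729⌉ − ⌈3210/729⌉ = 5 − 5 = 0
n=31: ⌈(32·107)/729⌉ − ⌈(31·107)/729⌉ = ⌈3424/729⌉ − ⌈3317/729⌉ = 5 − 5 = 0
n=32: ⌈(33·107)/729⌉ − ⌈(32·107)/729⌉ = ⌈3531/729⌉ − ⌈3424/729⌉ = 5 − 5 = 0
n=33: ⌈(34·107)/729⌉ − ⌈(33·107)/729⌉ = ⌈3638/729⌉ − ⌈3531/729⌉ = 5 − 5 = 0
n=34: ⌈(35·107)/729⌉ − ⌈(34·107)/729⌉ = ⌈3745/729⌉ − ⌈3638/729⌉ = 6 − 5 = 1
n=35: ⌈(36·107)/729⌉ − ⌈(35·107)/729⌉ = ⌈3852/729⌉ − ⌈3745/729⌉ = 6 − 6 = 0
n=36: ⌈(37·107)/729⌉ − ⌈(36·107)/729⌉ = ⌈3959/729⌉ − ⌈3852/729⌉ = 6 − 6 = 0
n=37: ⌈(38·107)/729⌉ − ⌈(37·107)/729⌉ = ⌈4066/729⌉ − ⌈3959/729⌉ = 6 − 6 = 0
n=38: ⌈(39·107)/729⌉ − ⌈(38·107)/729⌉ = ⌈4173/729⌉ − ⌈4066/729⌉ = 6 − 6 = 0
n=39: ⌈(40·107)/729⌉ − ⌈(39·107)/729⌉ = ⌈4280/729⌉ − ⌈4173/729⌉ = 6 − 6 = 0
n=40: ⌈(41·107)/729⌉ − ⌈(40·107)/729⌉ = ⌈4387/729⌉ − ⌈4280/729⌉ = 7 − 6 = 1
n=41: ⌈(42·107)/729⌉ − ⌈(41·107)/729⌉ = ⌈4494/729⌉ − ⌈4387/729⌉ = 7 − 7 = 0
n=42: ⌈(43·107)/729⌉ − ⌈(42·107)/729⌉ = ⌈4601/729⌉ − ⌈4494/729⌉ = 7 − 7 = 0
n=43: ⌈(44·107)/729⌉ − ⌈(43·107)/729⌉ = ⌈4708/729⌉ − ⌈4601/729⌉ = 7 − 7 = 0
n=44: ⌈(45·107)/729⌉ − ⌈(44·107)/729⌉ = ⌈4815/729⌉ − ⌈4708/729⌉ = 7 − 7 = 0

100000100000010000001000000100000010000010000


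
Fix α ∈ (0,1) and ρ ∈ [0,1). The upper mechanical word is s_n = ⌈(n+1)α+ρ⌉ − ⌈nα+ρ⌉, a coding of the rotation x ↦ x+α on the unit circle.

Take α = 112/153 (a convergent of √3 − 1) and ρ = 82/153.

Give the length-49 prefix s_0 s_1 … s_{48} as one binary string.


1011101110111011011101110111011011101110111011011

n=0: ⌈(1·112+82)/153⌉ − ⌈(0·112+82)/153⌉ = ⌈194/153⌉ − ⌈82/153⌉ = 2 − 1 = 1
n=1: ⌈(2·112+82)/153⌉ − ⌈(1·112+82)/153⌉ = ⌈306/153⌉ − ⌈194/153⌉ = 2 − 2 = 0
n=2: ⌈(3·112+82)/153⌉ − ⌈(2·112+82)/153⌉ = ⌈418/153⌉ − ⌈306/153⌉ = 3 − 2 = 1
n=3: ⌈(4·112+82)/153⌉ − ⌈(3·112+82)/153⌉ = ⌈530/153⌉ − ⌈418/153⌉ = 4 − 3 = 1
n=4: ⌈(5·112+82)/153⌉ − ⌈(4·112+82)/153⌉ = ⌈642/153⌉ − ⌈530/153⌉ = 5 − 4 = 1
n=5: ⌈(6·112+82)/153⌉ − ⌈(5·112+82)/153⌉ = ⌈754/153⌉ − ⌈642/153⌉ = 5 − 5 = 0
n=6: ⌈(7·112+82)/153⌉ − ⌈(6·112+82)/153⌉ = ⌈866/153⌉ − ⌈754/153⌉ = 6 − 5 = 1
n=7: ⌈(8·112+82)/153⌉ − ⌈(7·112+82)/153⌉ = ⌈978/153⌉ − ⌈866/153⌉ = 7 − 6 = 1
n=8: ⌈(9·112+82)/153⌉ − ⌈(8·112+82)/153⌉ = ⌈1090/153⌉ − ⌈978/153⌉ = 8 − 7 = 1
n=9: ⌈(10·112+82)/153⌉ − ⌈(9·112+82)/153⌉ = ⌈1202/153⌉ − ⌈1090/153⌉ = 8 − 8 = 0
n=10: ⌈(11·112+82)/153⌉ − ⌈(10·112+82)/153⌉ = ⌈1314/153⌉ − ⌈1202/153⌉ = 9 − 8 = 1
n=11: ⌈(12·112+82)/153⌉ − ⌈(11·112+82)/153⌉ = ⌈1426/153⌉ − ⌈1314/153⌉ = 10 − 9 = 1
n=12: ⌈(13·112+82)/153⌉ − ⌈(12·112+82)/153⌉ = ⌈1538/153⌉ − ⌈1426/153⌉ = 11 − 10 = 1
n=13: ⌈(14·112+82)/153⌉ − ⌈(13·112+82)/153⌉ = ⌈1650/153⌉ − ⌈1538/153⌉ = 11 − 11 = 0
n=14: ⌈(15·112+82)/153⌉ − ⌈(14·112+82)/153⌉ = ⌈1762/153⌉ − ⌈1650/153⌉ = 12 − 11 = 1
n=15: ⌈(16·112+82)/153⌉ − ⌈(15·112+82)/153⌉ = ⌈1874/153⌉ − ⌈1762/153⌉ = 13 − 12 = 1
n=16: ⌈(17·112+82)/153⌉ − ⌈(16·112+82)/153⌉ = ⌈1986/153⌉ − ⌈1874/153⌉ = 13 − 13 = 0
n=17: ⌈(18·112+82)/153⌉ − ⌈(17·112+82)/153⌉ = ⌈2098/153⌉ − ⌈1986/153⌉ = 14 − 13 = 1
n=18: ⌈(19·112+82)/153⌉ − ⌈(18·112+82)/153⌉ = ⌈2210/153⌉ − ⌈2098/153⌉ = 15 − 14 = 1
n=19: ⌈(20·112+82)/153⌉ − ⌈(19·112+82)/153⌉ = ⌈2322/153⌉ − ⌈2210/153⌉ = 16 − 15 = 1
n=20: ⌈(21·112+82)/153⌉ − ⌈(20·112+82)/153⌉ = ⌈2434/153⌉ − ⌈2322/153⌉ = 16 − 16 = 0
n=21: ⌈(22·112+82)/153⌉ − ⌈(21·112+82)/153⌉ = ⌈2546/153⌉ − ⌈2434/153⌉ = 17 − 16 = 1
n=22: ⌈(23·112+82)/153⌉ − ⌈(22·112+82)/153⌉ = ⌈2658/153⌉ − ⌈2546/153⌉ = 18 − 17 = 1
n=23: ⌈(24·112+82)/153⌉ − ⌈(23·112+82)/153⌉ = ⌈2770/153⌉ − ⌈2658/153⌉ = 19 − 18 = 1
n=24: ⌈(25·112+82)/153⌉ − ⌈(24·112+82)/153⌉ = ⌈2882/153⌉ − ⌈2770/153⌉ = 19 − 19 = 0
n=25: ⌈(26·112+82)/153⌉ − ⌈(25·112+82)/153⌉ = ⌈2994/153⌉ − ⌈2882/153⌉ = 20 − 19 = 1
n=26: ⌈(27·112+82)/153⌉ − ⌈(26·112+82)/153⌉ = ⌈3106/153⌉ − ⌈2994/153⌉ = 21 − 20 = 1
n=27: ⌈(28·112+82)/153⌉ − ⌈(27·112+82)/153⌉ = ⌈3218/153⌉ − ⌈3106/153⌉ = 22 − 21 = 1
n=28: ⌈(29·112+82)/153⌉ − ⌈(28·112+82)/153⌉ = ⌈3330/153⌉ − ⌈3218/153⌉ = 22 − 22 = 0
n=29: ⌈(30·112+82)/153⌉ − ⌈(29·112+82)/153⌉ = ⌈3442/153⌉ − ⌈3330/153⌉ = 23 − 22 = 1
n=30: ⌈(31·112+82)/153⌉ − ⌈(30·112+82)/153⌉ = ⌈3554/153⌉ − ⌈3442/153⌉ = 24 − 23 = 1
n=31: ⌈(32·112+82)/153⌉ − ⌈(31·112+82)/153⌉ = ⌈3666/153⌉ − ⌈3554/153⌉ = 24 − 24 = 0
n=32: ⌈(33·112+82)/153⌉ − ⌈(32·112+82)/153⌉ = ⌈3778/153⌉ − ⌈3666/153⌉ = 25 − 24 = 1
n=33: ⌈(34·112+82)/153⌉ − ⌈(33·112+82)/153⌉ = ⌈3890/153⌉ − ⌈3778/153⌉ = 26 − 25 = 1
n=34: ⌈(35·112+82)/153⌉ − ⌈(34·112+82)/153⌉ = ⌈4002/153⌉ − ⌈3890/153⌉ = 27 − 26 = 1
n=35: ⌈(36·112+82)/153⌉ − ⌈(35·112+82)/153⌉ = ⌈4114/153⌉ − ⌈4002/153⌉ = 27 − 27 = 0
n=36: ⌈(37·112+82)/153⌉ − ⌈(36·112+82)/153⌉ = ⌈4226/153⌉ − ⌈4114/153⌉ = 28 − 27 = 1
n=37: ⌈(38·112+82)/153⌉ − ⌈(37·112+82)/153⌉ = ⌈4338/153⌉ − ⌈4226/153⌉ = 29 − 28 = 1
n=38: ⌈(39·112+82)/153⌉ − ⌈(38·112+82)/153⌉ = ⌈4450/153⌉ − ⌈4338/153⌉ = 30 − 29 = 1
n=39: ⌈(40·112+82)/153⌉ − ⌈(39·112+82)/153⌉ = ⌈4562/153⌉ − ⌈4450/153⌉ = 30 − 30 = 0
n=40: ⌈(41·112+82)/153⌉ − ⌈(40·112+82)/153⌉ = ⌈4674/153⌉ − ⌈4562/153⌉ = 31 − 30 = 1
n=41: ⌈(42·112+82)/153⌉ − ⌈(41·112+82)/153⌉ = ⌈4786/153⌉ − ⌈4674/153⌉ = 32 − 31 = 1
n=42: ⌈(43·112+82)/153⌉ − ⌈(42·112+82)/153⌉ = ⌈4898/153⌉ − ⌈4786/153⌉ = 33 − 32 = 1
n=43: ⌈(44·112+82)/153⌉ − ⌈(43·112+82)/153⌉ = ⌈5010/153⌉ − ⌈4898/153⌉ = 33 − 33 = 0
n=44: ⌈(45·112+82)/153⌉ − ⌈(44·112+82)/153⌉ = ⌈5122/153⌉ − ⌈5010/153⌉ = 34 − 33 = 1
n=45: ⌈(46·112+82)/153⌉ − ⌈(45·112+82)/153⌉ = ⌈5234/153⌉ − ⌈5122/153⌉ = 35 − 34 = 1
n=46: ⌈(47·112+82)/153⌉ − ⌈(46·112+82)/153⌉ = ⌈5346/153⌉ − ⌈5234/153⌉ = 35 − 35 = 0
n=47: ⌈(48·112+82)/153⌉ − ⌈(47·112+82)/153⌉ = ⌈5458/153⌉ − ⌈5346/153⌉ = 36 − 35 = 1
n=48: ⌈(49·112+82)/153⌉ − ⌈(48·112+82)/153⌉ = ⌈5570/153⌉ − ⌈5458/153⌉ = 37 − 36 = 1


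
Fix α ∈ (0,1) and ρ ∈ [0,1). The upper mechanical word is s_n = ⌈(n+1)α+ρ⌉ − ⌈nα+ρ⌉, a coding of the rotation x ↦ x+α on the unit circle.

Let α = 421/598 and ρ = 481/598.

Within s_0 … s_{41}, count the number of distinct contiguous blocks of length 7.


8

t_n = ⌈(n·421+481)/598⌉ for n = 0 … 42:
  n=0…9: ⌈481/598⌉=1 ⌈902/598⌉=2 ⌈1323/598⌉=3 ⌈1744/598⌉=3 ⌈2165/598⌉=4 ⌈2586/598⌉=5 ⌈3007/598⌉=6 ⌈3428/598⌉=6 ⌈3849/598⌉=7 ⌈4270/598⌉=8
  n=10…19: ⌈4691/598⌉=8 ⌈5112/598⌉=9 ⌈5533/598⌉=10 ⌈5954/598⌉=10 ⌈6375/598⌉=11 ⌈6796/598⌉=12 ⌈7217/598⌉=13 ⌈7638/598⌉=13 ⌈8059/598⌉=14 ⌈8480/598⌉=15
  n=20…29: ⌈8901/598⌉=15 ⌈9322/598⌉=16 ⌈9743/598⌉=17 ⌈10164/598⌉=17 ⌈10585/598⌉=18 ⌈11006/598⌉=19 ⌈11427/598⌉=20 ⌈11848/598⌉=20 ⌈12269/598⌉=21 ⌈12690/598⌉=22
  n=30…39: ⌈13111/598⌉=22 ⌈13532/598⌉=23 ⌈13953/598⌉=24 ⌈14374/598⌉=25 ⌈14795/598⌉=25 ⌈15216/598⌉=26 ⌈15637/598⌉=27 ⌈16058/598⌉=27 ⌈16479/598⌉=28 ⌈16900/598⌉=29
  n=40…42: ⌈17321/598⌉=29 ⌈17742/598⌉=30 ⌈18163/598⌉=31
s_n = t_(n+1) − t_n for n = 0 … 41 gives
prefix = 110111011011011101101101110110111011011011
slide a length-7 window over [0..6] … [35..41] (36 windows); first occurrence of each distinct factor:
  [  0..  6] 1101110
  [  1..  7] 1011101
  [  2..  8] 0111011
  [  3..  9] 1110110
  [  4.. 10] 1101101
  [  5.. 11] 1011011
  [  6.. 12] 0110110
  [  9.. 15] 0110111
  (the other 28 windows repeat one of these)
distinct factors: {0110110, 0110111, 0111011, 1011011, 1011101, 1101101, 1101110, 1110110}
count = 8  (Sturmian bound for length 7 is 8)


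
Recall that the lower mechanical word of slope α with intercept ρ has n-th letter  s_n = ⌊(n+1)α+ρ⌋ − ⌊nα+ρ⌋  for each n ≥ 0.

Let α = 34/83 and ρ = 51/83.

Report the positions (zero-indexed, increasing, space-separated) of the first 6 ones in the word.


n=0: ⌊85/83⌋−⌊51/83⌋ = 1−0 = 1  ← one
n=1: ⌊119/83⌋−⌊85/83⌋ = 1−1 = 0
n=2: ⌊153/83⌋−⌊119/83⌋ = 1−1 = 0
n=3: ⌊187/83⌋−⌊153/83⌋ = 2−1 = 1  ← one
n=4: ⌊221/83⌋−⌊187/83⌋ = 2−2 = 0
n=5: ⌊255/83⌋−⌊221/83⌋ = 3−2 = 1  ← one
n=6: ⌊289/83⌋−⌊255/83⌋ = 3−3 = 0
n=7: ⌊323/83⌋−⌊289/83⌋ = 3−3 = 0
n=8: ⌊357/83⌋−⌊323/83⌋ = 4−3 = 1  ← one
n=9: ⌊391/83⌋−⌊357/83⌋ = 4−4 = 0
n=10: ⌊425/83⌋−⌊391/83⌋ = 5−4 = 1  ← one
n=11: ⌊459/83⌋−⌊425/83⌋ = 5−5 = 0
n=12: ⌊493/83⌋−⌊459/83⌋ = 5−5 = 0
n=13: ⌊527/83⌋−⌊493/83⌋ = 6−5 = 1  ← one
positions of the first 6 ones: 0 3 5 8 10 13

0 3 5 8 10 13


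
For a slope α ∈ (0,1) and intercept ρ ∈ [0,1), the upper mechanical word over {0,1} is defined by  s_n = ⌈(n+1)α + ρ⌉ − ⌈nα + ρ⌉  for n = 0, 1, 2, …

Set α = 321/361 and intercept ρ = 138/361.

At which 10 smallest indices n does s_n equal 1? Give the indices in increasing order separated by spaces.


0 1 2 4 5 6 7 8 9 10

n=0: ⌈459/361⌉−⌈138/361⌉ = 2−1 = 1  ← one
n=1: ⌈780/361⌉−⌈459/361⌉ = 3−2 = 1  ← one
n=2: ⌈1101/361⌉−⌈780/361⌉ = 4−3 = 1  ← one
n=3: ⌈1422/361⌉−⌈1101/361⌉ = 4−4 = 0
n=4: ⌈1743/361⌉−⌈1422/361⌉ = 5−4 = 1  ← one
n=5: ⌈2064/361⌉−⌈1743/361⌉ = 6−5 = 1  ← one
n=6: ⌈2385/361⌉−⌈2064/361⌉ = 7−6 = 1  ← one
n=7: ⌈2706/361⌉−⌈2385/361⌉ = 8−7 = 1  ← one
n=8: ⌈3027/361⌉−⌈2706/361⌉ = 9−8 = 1  ← one
n=9: ⌈3348/361⌉−⌈3027/361⌉ = 10−9 = 1  ← one
n=10: ⌈3669/361⌉−⌈3348/361⌉ = 11−10 = 1  ← one
positions of the first 10 ones: 0 1 2 4 5 6 7 8 9 10


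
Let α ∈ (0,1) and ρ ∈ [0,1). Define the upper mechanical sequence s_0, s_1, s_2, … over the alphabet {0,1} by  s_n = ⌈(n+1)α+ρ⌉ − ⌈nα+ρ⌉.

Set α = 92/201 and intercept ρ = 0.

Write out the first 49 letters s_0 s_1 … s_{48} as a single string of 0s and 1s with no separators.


1010101010100101010101001010101010100101010101001

n=0: ⌈(1·92)/201⌉ − ⌈(0·92)/201⌉ = ⌈92/201⌉ − ⌈0/201⌉ = 1 − 0 = 1
n=1: ⌈(2·92)/201⌉ − ⌈(1·92)/201⌉ = ⌈184/201⌉ − ⌈92/201⌉ = 1 − 1 = 0
n=2: ⌈(3·92)/201⌉ − ⌈(2·92)/201⌉ = ⌈276/201⌉ − ⌈184/201⌉ = 2 − 1 = 1
n=3: ⌈(4·92)/201⌉ − ⌈(3·92)/201⌉ = ⌈368/201⌉ − ⌈276/201⌉ = 2 − 2 = 0
n=4: ⌈(5·92)/201⌉ − ⌈(4·92)/201⌉ = ⌈460/201⌉ − ⌈368/201⌉ = 3 − 2 = 1
n=5: ⌈(6·92)/201⌉ − ⌈(5·92)/201⌉ = ⌈552/201⌉ − ⌈460/201⌉ = 3 − 3 = 0
n=6: ⌈(7·92)/201⌉ − ⌈(6·92)/201⌉ = ⌈644/201⌉ − ⌈552/201⌉ = 4 − 3 = 1
n=7: ⌈(8·92)/201⌉ − ⌈(7·92)/201⌉ = ⌈736/201⌉ − ⌈644/201⌉ = 4 − 4 = 0
n=8: ⌈(9·92)/201⌉ − ⌈(8·92)/201⌉ = ⌈828/201⌉ − ⌈736/201⌉ = 5 − 4 = 1
n=9: ⌈(10·92)/201⌉ − ⌈(9·92)/201⌉ = ⌈920/201⌉ − ⌈828/201⌉ = 5 − 5 = 0
n=10: ⌈(11·92)/201⌉ − ⌈(10·92)/201⌉ = ⌈1012/201⌉ − ⌈920/201⌉ = 6 − 5 = 1
n=11: ⌈(12·92)/201⌉ − ⌈(11·92)/201⌉ = ⌈1104/201⌉ − ⌈1012/201⌉ = 6 − 6 = 0
n=12: ⌈(13·92)/201⌉ − ⌈(12·92)/201⌉ = ⌈1196/201⌉ − ⌈1104/201⌉ = 6 − 6 = 0
n=13: ⌈(14·92)/201⌉ − ⌈(13·92)/201⌉ = ⌈1288/201⌉ − ⌈1196/201⌉ = 7 − 6 = 1
n=14: ⌈(15·92)/201⌉ − ⌈(14·92)/201⌉ = ⌈1380/201⌉ − ⌈1288/201⌉ = 7 − 7 = 0
n=15: ⌈(16·92)/201⌉ − ⌈(15·92)/201⌉ = ⌈1472/201⌉ − ⌈1380/201⌉ = 8 − 7 = 1
n=16: ⌈(17·92)/201⌉ − ⌈(16·92)/201⌉ = ⌈1564/201⌉ − ⌈1472/201⌉ = 8 − 8 = 0
n=17: ⌈(18·92)/201⌉ − ⌈(17·92)/201⌉ = ⌈1656/201⌉ − ⌈1564/201⌉ = 9 − 8 = 1
n=18: ⌈(19·92)/201⌉ − ⌈(18·92)/201⌉ = ⌈1748/201⌉ − ⌈1656/201⌉ = 9 − 9 = 0
n=19: ⌈(20·92)/201⌉ − ⌈(19·92)/201⌉ = ⌈1840/201⌉ − ⌈1748/201⌉ = 10 − 9 = 1
n=20: ⌈(21·92)/201⌉ − ⌈(20·92)/201⌉ = ⌈1932/201⌉ − ⌈1840/201⌉ = 10 − 10 = 0
n=21: ⌈(22·92)/201⌉ − ⌈(21·92)/201⌉ = ⌈2024/201⌉ − ⌈1932/201⌉ = 11 − 10 = 1
n=22: ⌈(23·92)/201⌉ − ⌈(22·92)/201⌉ = ⌈2116/201⌉ − ⌈2024/201⌉ = 11 − 11 = 0
n=23: ⌈(24·92)/201⌉ − ⌈(23·92)/201⌉ = ⌈2208/201⌉ − ⌈2116/201⌉ = 11 − 11 = 0
n=24: ⌈(25·92)/201⌉ − ⌈(24·92)/201⌉ = ⌈2300/201⌉ − ⌈2208/201⌉ = 12 − 11 = 1
n=25: ⌈(26·92)/201⌉ − ⌈(25·92)/201⌉ = ⌈2392/201⌉ − ⌈2300/201⌉ = 12 − 12 = 0
n=26: ⌈(27·92)/201⌉ − ⌈(26·92)/201⌉ = ⌈2484/201⌉ − ⌈2392/201⌉ = 13 − 12 = 1
n=27: ⌈(28·92)/201⌉ − ⌈(27·92)/201⌉ = ⌈2576/201⌉ − ⌈2484/201⌉ = 13 − 13 = 0
n=28: ⌈(29·92)/201⌉ − ⌈(28·92)/201⌉ = ⌈2668/201⌉ − ⌈2576/201⌉ = 14 − 13 = 1
n=29: ⌈(30·92)/201⌉ − ⌈(29·92)/201⌉ = ⌈2760/201⌉ − ⌈2668/201⌉ = 14 − 14 = 0
n=30: ⌈(31·92)/201⌉ − ⌈(30·92)/201⌉ = ⌈2852/201⌉ − ⌈2760/201⌉ = 15 − 14 = 1
n=31: ⌈(32·92)/201⌉ − ⌈(31·92)/201⌉ = ⌈2944/201⌉ − ⌈2852/201⌉ = 15 − 15 = 0
n=32: ⌈(33·92)/201⌉ − ⌈(32·92)/201⌉ = ⌈3036/201⌉ − ⌈2944/201⌉ = 16 − 15 = 1
n=33: ⌈(34·92)/201⌉ − ⌈(33·92)/201⌉ = ⌈3128/201⌉ − ⌈3036/201⌉ = 16 − 16 = 0
n=34: ⌈(35·92)/201⌉ − ⌈(34·92)/201⌉ = ⌈3220/201⌉ − ⌈3128/201⌉ = 17 − 16 = 1
n=35: ⌈(36·92)/201⌉ − ⌈(35·92)/201⌉ = ⌈3312/201⌉ − ⌈3220/201⌉ = 17 − 17 = 0
n=36: ⌈(37·92)/201⌉ − ⌈(36·92)/201⌉ = ⌈3404/201⌉ − ⌈3312/201⌉ = 17 − 17 = 0
n=37: ⌈(38·92)/201⌉ − ⌈(37·92)/201⌉ = ⌈3496/201⌉ − ⌈3404/201⌉ = 18 − 17 = 1
n=38: ⌈(39·92)/201⌉ − ⌈(38·92)/201⌉ = ⌈3588/201⌉ − ⌈3496/201⌉ = 18 − 18 = 0
n=39: ⌈(40·92)/201⌉ − ⌈(39·92)/201⌉ = ⌈3680/201⌉ − ⌈3588/201⌉ = 19 − 18 = 1
n=40: ⌈(41·92)/201⌉ − ⌈(40·92)/201⌉ = ⌈3772/201⌉ − ⌈3680/201⌉ = 19 − 19 = 0
n=41: ⌈(42·92)/201⌉ − ⌈(41·92)/201⌉ = ⌈3864/201⌉ − ⌈3772/201⌉ = 20 − 19 = 1
n=42: ⌈(43·92)/201⌉ − ⌈(42·92)/201⌉ = ⌈3956/201⌉ − ⌈3864/201⌉ = 20 − 20 = 0
n=43: ⌈(44·92)/201⌉ − ⌈(43·92)/201⌉ = ⌈4048/201⌉ − ⌈3956/201⌉ = 21 − 20 = 1
n=44: ⌈(45·92)/201⌉ − ⌈(44·92)/201⌉ = ⌈4140/201⌉ − ⌈4048/201⌉ = 21 − 21 = 0
n=45: ⌈(46·92)/201⌉ − ⌈(45·92)/201⌉ = ⌈4232/201⌉ − ⌈4140/201⌉ = 22 − 21 = 1
n=46: ⌈(47·92)/201⌉ − ⌈(46·92)/201⌉ = ⌈4324/201⌉ − ⌈4232/201⌉ = 22 − 22 = 0
n=47: ⌈(48·92)/201⌉ − ⌈(47·92)/201⌉ = ⌈4416/201⌉ − ⌈4324/201⌉ = 22 − 22 = 0
n=48: ⌈(49·92)/201⌉ − ⌈(48·92)/201⌉ = ⌈4508/201⌉ − ⌈4416/201⌉ = 23 − 22 = 1
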